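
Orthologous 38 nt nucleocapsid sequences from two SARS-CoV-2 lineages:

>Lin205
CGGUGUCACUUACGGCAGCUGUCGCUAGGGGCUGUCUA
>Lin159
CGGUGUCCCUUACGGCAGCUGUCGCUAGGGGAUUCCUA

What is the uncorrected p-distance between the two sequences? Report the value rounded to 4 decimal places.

Mismatches occur at site 8 (A→C), site 32 (C→A), site 34 (G→U), site 35 (U→C).
There are 4 differences over 38 sites, so p = 4/38 = 0.1053.

0.1053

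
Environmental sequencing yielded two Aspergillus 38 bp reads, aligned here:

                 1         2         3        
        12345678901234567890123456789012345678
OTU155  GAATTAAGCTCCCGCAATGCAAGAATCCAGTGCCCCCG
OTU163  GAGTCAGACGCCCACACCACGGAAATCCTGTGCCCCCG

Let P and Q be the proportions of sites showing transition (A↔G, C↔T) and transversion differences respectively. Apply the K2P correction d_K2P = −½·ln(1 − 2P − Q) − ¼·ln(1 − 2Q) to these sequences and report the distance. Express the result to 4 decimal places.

0.5077

The sequences differ at positions 3 (A/G, transition), 5 (T/C, transition), 7 (A/G, transition), 8 (G/A, transition), 10 (T/G, transversion), 14 (G/A, transition), 17 (A/C, transversion), 18 (T/C, transition), 19 (G/A, transition), 21 (A/G, transition), 22 (A/G, transition), 23 (G/A, transition), 29 (A/T, transversion).
Of the 13 differences, 10 transitions and 3 transversions over 38 sites: P = 10/38 = 0.263158, Q = 3/38 = 0.078947.
d = −0.5·ln(0.394737) − 0.25·ln(0.842106) = −0.5·(-0.929536) − 0.25·(-0.171849) = 0.5077.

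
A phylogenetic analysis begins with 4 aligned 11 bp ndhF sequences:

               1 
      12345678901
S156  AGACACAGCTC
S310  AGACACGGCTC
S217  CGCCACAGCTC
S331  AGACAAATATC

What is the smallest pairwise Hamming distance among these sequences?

Pairwise Hamming distances:
  S156 vs S310: 1
  S156 vs S217: 2
  S156 vs S331: 3
  S310 vs S217: 3
  S310 vs S331: 4
  S217 vs S331: 5
The smallest is 1, between S156 and S310.

1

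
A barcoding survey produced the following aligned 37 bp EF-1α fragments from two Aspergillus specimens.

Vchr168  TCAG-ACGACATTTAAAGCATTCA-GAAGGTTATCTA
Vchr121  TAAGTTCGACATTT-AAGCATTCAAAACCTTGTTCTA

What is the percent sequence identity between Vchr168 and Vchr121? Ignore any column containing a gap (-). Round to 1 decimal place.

Excluding the 3 gap columns leaves 34 comparable sites.
Differing sites — 2:C/A; 6:A/T; 26:G/A; 28:A/C; 29:G/C; 30:G/T; 32:T/G; 33:A/T.
26 of the 34 comparable sites match, so the percent identity is 26/34 × 100 = 76.5%.

76.5%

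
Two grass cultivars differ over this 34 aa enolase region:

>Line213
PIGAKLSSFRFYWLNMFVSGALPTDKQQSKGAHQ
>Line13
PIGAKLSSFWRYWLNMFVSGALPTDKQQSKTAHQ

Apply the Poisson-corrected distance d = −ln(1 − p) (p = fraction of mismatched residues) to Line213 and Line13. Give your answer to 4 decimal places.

0.0924

Mismatches occur at site 10 (R→W), site 11 (F→R), site 31 (G→T).
p = 3/34 = 0.088235.
d = −ln(1 − 0.088235) = −ln(0.911765) = 0.0924.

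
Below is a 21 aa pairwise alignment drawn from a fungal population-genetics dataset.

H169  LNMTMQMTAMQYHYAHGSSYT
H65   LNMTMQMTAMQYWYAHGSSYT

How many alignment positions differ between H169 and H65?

Differing sites — 13:H/W.
That gives 1 mismatch out of 21 aligned sites, so the Hamming distance is 1.

1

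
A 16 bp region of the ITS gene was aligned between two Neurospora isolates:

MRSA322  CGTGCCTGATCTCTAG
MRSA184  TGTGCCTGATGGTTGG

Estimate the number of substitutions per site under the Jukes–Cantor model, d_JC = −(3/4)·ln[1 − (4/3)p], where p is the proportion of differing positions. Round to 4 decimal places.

The sequences differ at positions 1 (C/T), 11 (C/G), 12 (T/G), 13 (C/T), 15 (A/G).
p = 5/16 = 0.312500.
d = −0.75 · ln(1 − (4/3)·0.312500) = −0.75 · ln(0.583333) = −0.75 · (-0.538997) = 0.4042.

0.4042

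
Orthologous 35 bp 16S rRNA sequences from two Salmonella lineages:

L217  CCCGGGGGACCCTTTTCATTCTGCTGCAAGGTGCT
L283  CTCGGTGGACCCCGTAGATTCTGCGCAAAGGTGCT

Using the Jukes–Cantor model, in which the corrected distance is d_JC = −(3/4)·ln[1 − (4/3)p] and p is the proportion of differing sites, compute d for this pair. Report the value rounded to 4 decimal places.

Mismatches occur at site 2 (C→T), site 6 (G→T), site 13 (T→C), site 14 (T→G), site 16 (T→A), site 17 (C→G), site 25 (T→G), site 26 (G→C), site 27 (C→A).
p = 9/35 = 0.257143.
d = −0.75 · ln(1 − (4/3)·0.257143) = −0.75 · ln(0.657143) = −0.75 · (-0.419854) = 0.3149.

0.3149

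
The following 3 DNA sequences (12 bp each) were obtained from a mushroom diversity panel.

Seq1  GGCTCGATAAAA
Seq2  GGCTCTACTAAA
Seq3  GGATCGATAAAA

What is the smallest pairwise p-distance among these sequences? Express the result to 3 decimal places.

0.083

Pairwise Hamming distances:
  Seq1 vs Seq2: 3
  Seq1 vs Seq3: 1
  Seq2 vs Seq3: 4
The smallest is 1 mismatch, between Seq1 and Seq3; p = 1/12 = 0.083.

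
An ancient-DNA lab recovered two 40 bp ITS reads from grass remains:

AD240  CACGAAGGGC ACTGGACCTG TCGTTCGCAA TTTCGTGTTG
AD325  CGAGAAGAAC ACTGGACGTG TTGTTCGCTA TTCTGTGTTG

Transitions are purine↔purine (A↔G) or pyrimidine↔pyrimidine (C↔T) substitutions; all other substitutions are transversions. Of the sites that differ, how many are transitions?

6

Mismatches occur at site 2 (A/G, transition), site 3 (C/A, transversion), site 8 (G/A, transition), site 9 (G/A, transition), site 18 (C/G, transversion), site 22 (C/T, transition), site 29 (A/T, transversion), site 33 (T/C, transition), site 34 (C/T, transition).
Of the 9 differences, 6 transitions and 3 transversions, so the answer is 6.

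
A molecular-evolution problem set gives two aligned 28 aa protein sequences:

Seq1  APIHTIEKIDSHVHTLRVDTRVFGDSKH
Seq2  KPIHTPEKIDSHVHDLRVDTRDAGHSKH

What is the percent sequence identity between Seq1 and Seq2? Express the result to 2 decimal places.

78.57%

The sequences differ at positions 1 (A/K), 6 (I/P), 15 (T/D), 22 (V/D), 23 (F/A), 25 (D/H).
22 of the 28 sites match, so the percent identity is 22/28 × 100 = 78.57%.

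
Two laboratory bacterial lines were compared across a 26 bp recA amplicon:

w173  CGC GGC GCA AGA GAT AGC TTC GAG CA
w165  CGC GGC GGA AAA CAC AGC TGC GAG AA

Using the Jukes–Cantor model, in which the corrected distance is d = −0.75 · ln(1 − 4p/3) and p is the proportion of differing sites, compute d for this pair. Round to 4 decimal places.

0.2758

The sequences differ at positions 8 (C/G), 11 (G/A), 13 (G/C), 15 (T/C), 20 (T/G), 25 (C/A).
p = 6/26 = 0.230769.
d = −0.75 · ln(1 − (4/3)·0.230769) = −0.75 · ln(0.692308) = −0.75 · (-0.367724) = 0.2758.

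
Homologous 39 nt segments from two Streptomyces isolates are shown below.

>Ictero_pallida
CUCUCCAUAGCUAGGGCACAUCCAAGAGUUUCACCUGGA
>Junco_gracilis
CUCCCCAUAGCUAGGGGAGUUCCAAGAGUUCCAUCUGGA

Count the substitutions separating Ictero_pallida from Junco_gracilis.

6

Differing sites — 4:U/C; 17:C/G; 19:C/G; 20:A/U; 31:U/C; 34:C/U.
That gives 6 mismatches out of 39 aligned sites, so the Hamming distance is 6.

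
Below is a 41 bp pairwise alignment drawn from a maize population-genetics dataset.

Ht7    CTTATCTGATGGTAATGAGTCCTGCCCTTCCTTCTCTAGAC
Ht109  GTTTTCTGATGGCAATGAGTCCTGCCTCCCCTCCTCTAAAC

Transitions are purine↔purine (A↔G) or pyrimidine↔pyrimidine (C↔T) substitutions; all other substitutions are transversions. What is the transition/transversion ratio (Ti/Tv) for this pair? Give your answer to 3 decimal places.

Differing sites — 1:C/G (Tv); 4:A/T (Tv); 13:T/C (Ti); 27:C/T (Ti); 28:T/C (Ti); 29:T/C (Ti); 33:T/C (Ti); 39:G/A (Ti).
Of the 8 differences, 6 transitions and 2 transversions, so Ti/Tv = 6/2 = 3.000.

3.000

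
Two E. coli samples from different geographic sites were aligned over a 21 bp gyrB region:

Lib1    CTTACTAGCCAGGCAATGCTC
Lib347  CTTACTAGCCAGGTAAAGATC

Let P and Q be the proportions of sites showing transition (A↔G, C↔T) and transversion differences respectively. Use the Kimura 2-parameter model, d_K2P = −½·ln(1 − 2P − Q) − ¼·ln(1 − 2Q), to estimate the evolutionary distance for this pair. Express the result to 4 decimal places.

0.1585

Mismatches occur at site 14 (C→T, transition), site 17 (T→A, transversion), site 19 (C→A, transversion).
Of the 3 differences, 1 transition and 2 transversions over 21 sites: P = 1/21 = 0.047619, Q = 2/21 = 0.095238.
d = −0.5·ln(0.809524) − 0.25·ln(0.809524) = −0.5·(-0.211309) − 0.25·(-0.211309) = 0.1585.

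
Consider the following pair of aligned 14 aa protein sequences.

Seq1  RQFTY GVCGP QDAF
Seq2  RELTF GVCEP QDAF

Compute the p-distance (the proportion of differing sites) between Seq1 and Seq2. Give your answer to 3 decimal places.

The sequences differ at positions 2 (Q/E), 3 (F/L), 5 (Y/F), 9 (G/E).
There are 4 differences over 14 sites, so p = 4/14 = 0.286.

0.286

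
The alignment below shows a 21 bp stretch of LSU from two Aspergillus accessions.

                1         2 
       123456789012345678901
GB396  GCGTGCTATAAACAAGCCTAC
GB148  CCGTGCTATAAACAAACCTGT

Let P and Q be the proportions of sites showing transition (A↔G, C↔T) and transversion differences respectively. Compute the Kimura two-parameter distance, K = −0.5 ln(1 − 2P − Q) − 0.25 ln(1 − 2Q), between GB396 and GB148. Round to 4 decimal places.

0.2278

The sequences differ at positions 1 (G/C, transversion), 16 (G/A, transition), 20 (A/G, transition), 21 (C/T, transition).
Of the 4 differences, 3 transitions and 1 transversion over 21 sites: P = 3/21 = 0.142857, Q = 1/21 = 0.047619.
d = −0.5·ln(0.666667) − 0.25·ln(0.904762) = −0.5·(-0.405465) − 0.25·(-0.100083) = 0.2278.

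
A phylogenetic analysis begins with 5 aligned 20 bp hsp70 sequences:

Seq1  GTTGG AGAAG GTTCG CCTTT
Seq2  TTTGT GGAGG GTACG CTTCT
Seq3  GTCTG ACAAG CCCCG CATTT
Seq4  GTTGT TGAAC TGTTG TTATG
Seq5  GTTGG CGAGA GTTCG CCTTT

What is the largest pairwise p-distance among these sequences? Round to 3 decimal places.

Pairwise Hamming distances:
  Seq1 vs Seq2: 7
  Seq1 vs Seq3: 7
  Seq1 vs Seq4: 10
  Seq1 vs Seq5: 3
  Seq2 vs Seq3: 12
  Seq2 vs Seq4: 12
  Seq2 vs Seq5: 7
  Seq3 vs Seq4: 14
  Seq3 vs Seq5: 10
  Seq4 vs Seq5: 11
The largest is 14 mismatches, between Seq3 and Seq4; p = 14/20 = 0.700.

0.700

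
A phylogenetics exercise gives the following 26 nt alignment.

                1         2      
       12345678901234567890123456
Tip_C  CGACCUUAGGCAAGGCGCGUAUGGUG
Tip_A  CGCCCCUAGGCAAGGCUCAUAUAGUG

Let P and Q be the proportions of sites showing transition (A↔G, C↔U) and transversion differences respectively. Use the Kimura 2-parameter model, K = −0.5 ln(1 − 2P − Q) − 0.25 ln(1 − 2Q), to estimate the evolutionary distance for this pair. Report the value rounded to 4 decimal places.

The sequences differ at positions 3 (A/C, transversion), 6 (U/C, transition), 17 (G/U, transversion), 19 (G/A, transition), 23 (G/A, transition).
Of the 5 differences, 3 transitions and 2 transversions over 26 sites: P = 3/26 = 0.115385, Q = 2/26 = 0.076923.
d = −0.5·ln(0.692307) − 0.25·ln(0.846154) = −0.5·(-0.367726) − 0.25·(-0.167054) = 0.2256.

0.2256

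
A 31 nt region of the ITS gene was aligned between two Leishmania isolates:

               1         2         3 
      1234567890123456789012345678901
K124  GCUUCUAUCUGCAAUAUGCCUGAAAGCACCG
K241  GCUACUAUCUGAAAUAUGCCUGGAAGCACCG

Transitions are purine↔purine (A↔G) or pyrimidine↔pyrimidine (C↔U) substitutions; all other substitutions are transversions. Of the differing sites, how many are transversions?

2

The sequences differ at positions 4 (U/A, transversion), 12 (C/A, transversion), 23 (A/G, transition).
Of the 3 differences, 1 transition and 2 transversions, so the answer is 2.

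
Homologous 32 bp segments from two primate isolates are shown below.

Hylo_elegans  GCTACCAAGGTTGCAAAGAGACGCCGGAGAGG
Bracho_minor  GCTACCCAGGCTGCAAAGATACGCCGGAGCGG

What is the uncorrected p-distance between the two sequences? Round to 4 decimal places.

The sequences differ at positions 7 (A/C), 11 (T/C), 20 (G/T), 30 (A/C).
There are 4 differences over 32 sites, so p = 4/32 = 0.1250.

0.1250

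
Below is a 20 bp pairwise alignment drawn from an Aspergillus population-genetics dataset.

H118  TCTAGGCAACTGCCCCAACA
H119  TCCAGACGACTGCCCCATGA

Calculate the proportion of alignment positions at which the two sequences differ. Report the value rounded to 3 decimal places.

Mismatches occur at site 3 (T/C), site 6 (G/A), site 8 (A/G), site 18 (A/T), site 19 (C/G).
There are 5 differences over 20 sites, so p = 5/20 = 0.250.

0.250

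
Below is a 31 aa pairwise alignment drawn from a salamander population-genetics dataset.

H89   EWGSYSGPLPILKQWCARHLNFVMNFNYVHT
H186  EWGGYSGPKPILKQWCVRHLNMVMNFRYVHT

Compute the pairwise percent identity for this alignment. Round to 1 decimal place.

83.9%

Mismatches occur at site 4 (S↔G), site 9 (L↔K), site 17 (A↔V), site 22 (F↔M), site 27 (N↔R).
26 of the 31 sites match, so the percent identity is 26/31 × 100 = 83.9%.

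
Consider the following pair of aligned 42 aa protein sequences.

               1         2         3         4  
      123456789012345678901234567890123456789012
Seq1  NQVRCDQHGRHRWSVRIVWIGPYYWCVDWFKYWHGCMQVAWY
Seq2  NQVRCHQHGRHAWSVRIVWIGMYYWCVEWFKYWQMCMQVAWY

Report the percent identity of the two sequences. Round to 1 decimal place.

The sequences differ at positions 6 (D/H), 12 (R/A), 22 (P/M), 28 (D/E), 34 (H/Q), 35 (G/M).
36 of the 42 sites match, so the percent identity is 36/42 × 100 = 85.7%.

85.7%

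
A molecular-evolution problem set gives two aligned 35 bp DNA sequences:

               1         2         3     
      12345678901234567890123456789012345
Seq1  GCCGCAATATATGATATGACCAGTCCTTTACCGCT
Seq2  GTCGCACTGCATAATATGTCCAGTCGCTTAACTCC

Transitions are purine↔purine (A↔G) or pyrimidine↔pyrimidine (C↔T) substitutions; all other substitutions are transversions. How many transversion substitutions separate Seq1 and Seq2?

The sequences differ at positions 2 (C/T, transition), 7 (A/C, transversion), 9 (A/G, transition), 10 (T/C, transition), 13 (G/A, transition), 19 (A/T, transversion), 26 (C/G, transversion), 27 (T/C, transition), 31 (C/A, transversion), 33 (G/T, transversion), 35 (T/C, transition).
Of the 11 differences, 6 transitions and 5 transversions, so the answer is 5.

5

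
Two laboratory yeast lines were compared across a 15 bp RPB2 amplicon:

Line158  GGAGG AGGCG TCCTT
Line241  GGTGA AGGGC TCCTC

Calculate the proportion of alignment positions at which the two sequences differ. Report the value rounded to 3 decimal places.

The sequences differ at positions 3 (A/T), 5 (G/A), 9 (C/G), 10 (G/C), 15 (T/C).
There are 5 differences over 15 sites, so p = 5/15 = 0.333.

0.333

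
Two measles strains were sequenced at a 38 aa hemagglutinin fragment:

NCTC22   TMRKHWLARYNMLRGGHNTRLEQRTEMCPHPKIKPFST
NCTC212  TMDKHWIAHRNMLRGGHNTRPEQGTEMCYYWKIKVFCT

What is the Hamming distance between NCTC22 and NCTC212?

11

Mismatches occur at site 3 (R→D), site 7 (L→I), site 9 (R→H), site 10 (Y→R), site 21 (L→P), site 24 (R→G), site 29 (P→Y), site 30 (H→Y), site 31 (P→W), site 35 (P→V), site 37 (S→C).
That gives 11 mismatches out of 38 aligned sites, so the Hamming distance is 11.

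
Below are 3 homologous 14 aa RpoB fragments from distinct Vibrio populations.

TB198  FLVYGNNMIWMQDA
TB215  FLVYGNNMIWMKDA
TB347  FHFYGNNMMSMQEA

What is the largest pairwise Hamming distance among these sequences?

6

Pairwise Hamming distances:
  TB198 vs TB215: 1
  TB198 vs TB347: 5
  TB215 vs TB347: 6
The largest is 6, between TB215 and TB347.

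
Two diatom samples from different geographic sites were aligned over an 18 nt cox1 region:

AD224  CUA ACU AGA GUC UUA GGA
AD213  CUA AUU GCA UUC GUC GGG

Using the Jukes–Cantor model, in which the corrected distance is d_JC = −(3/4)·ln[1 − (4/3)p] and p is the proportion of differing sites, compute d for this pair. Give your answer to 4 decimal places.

Differing sites — 5:C/U; 7:A/G; 8:G/C; 10:G/U; 13:U/G; 15:A/C; 18:A/G.
p = 7/18 = 0.388889.
d = −0.75 · ln(1 − (4/3)·0.388889) = −0.75 · ln(0.481481) = −0.75 · (-0.730889) = 0.5482.

0.5482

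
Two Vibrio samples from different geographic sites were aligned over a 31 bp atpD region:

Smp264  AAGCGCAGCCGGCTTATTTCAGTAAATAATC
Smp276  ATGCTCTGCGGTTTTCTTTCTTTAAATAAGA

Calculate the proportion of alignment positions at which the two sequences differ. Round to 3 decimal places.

0.355

The sequences differ at positions 2 (A/T), 5 (G/T), 7 (A/T), 10 (C/G), 12 (G/T), 13 (C/T), 16 (A/C), 21 (A/T), 22 (G/T), 30 (T/G), 31 (C/A).
There are 11 differences over 31 sites, so p = 11/31 = 0.355.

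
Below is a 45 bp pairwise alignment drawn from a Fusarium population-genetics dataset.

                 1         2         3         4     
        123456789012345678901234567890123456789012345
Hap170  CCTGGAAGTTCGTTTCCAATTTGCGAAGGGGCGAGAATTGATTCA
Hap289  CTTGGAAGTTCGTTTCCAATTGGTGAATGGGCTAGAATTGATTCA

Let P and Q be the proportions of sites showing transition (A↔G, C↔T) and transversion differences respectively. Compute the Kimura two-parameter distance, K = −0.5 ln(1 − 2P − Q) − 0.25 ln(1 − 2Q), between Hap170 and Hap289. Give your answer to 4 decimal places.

0.1203

Differing sites — 2:C/T (Ti); 22:T/G (Tv); 24:C/T (Ti); 28:G/T (Tv); 33:G/T (Tv).
Of the 5 differences, 2 transitions and 3 transversions over 45 sites: P = 2/45 = 0.044444, Q = 3/45 = 0.066667.
d = −0.5·ln(0.844445) − 0.25·ln(0.866666) = −0.5·(-0.169076) − 0.25·(-0.143102) = 0.1203.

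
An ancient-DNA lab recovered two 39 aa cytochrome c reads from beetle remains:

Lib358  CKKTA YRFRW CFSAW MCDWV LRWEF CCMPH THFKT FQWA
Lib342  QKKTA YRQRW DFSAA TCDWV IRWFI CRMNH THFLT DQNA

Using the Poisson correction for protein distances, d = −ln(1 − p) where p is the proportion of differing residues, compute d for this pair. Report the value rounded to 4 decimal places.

Mismatches occur at site 1 (C→Q), site 8 (F→Q), site 11 (C→D), site 15 (W→A), site 16 (M→T), site 21 (L→I), site 24 (E→F), site 25 (F→I), site 27 (C→R), site 29 (P→N), site 34 (K→L), site 36 (F→D), site 38 (W→N).
p = 13/39 = 0.333333.
d = −ln(1 − 0.333333) = −ln(0.666667) = 0.4055.

0.4055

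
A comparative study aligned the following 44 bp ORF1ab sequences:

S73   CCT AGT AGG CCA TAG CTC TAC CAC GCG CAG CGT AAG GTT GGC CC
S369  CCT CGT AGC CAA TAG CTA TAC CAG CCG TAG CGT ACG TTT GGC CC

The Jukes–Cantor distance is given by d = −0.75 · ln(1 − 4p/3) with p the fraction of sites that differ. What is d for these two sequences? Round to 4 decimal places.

0.2388

Mismatches occur at site 4 (A→C), site 9 (G→C), site 11 (C→A), site 18 (C→A), site 24 (C→G), site 25 (G→C), site 28 (C→T), site 35 (A→C), site 37 (G→T).
p = 9/44 = 0.204545.
d = −0.75 · ln(1 − (4/3)·0.204545) = −0.75 · ln(0.727273) = −0.75 · (-0.318453) = 0.2388.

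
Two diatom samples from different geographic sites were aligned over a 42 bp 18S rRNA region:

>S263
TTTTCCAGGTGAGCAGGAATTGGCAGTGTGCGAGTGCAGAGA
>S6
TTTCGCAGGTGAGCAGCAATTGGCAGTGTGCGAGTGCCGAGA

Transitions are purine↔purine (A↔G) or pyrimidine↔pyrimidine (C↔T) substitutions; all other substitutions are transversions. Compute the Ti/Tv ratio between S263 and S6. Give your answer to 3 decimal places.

Differing sites — 4:T/C (Ti); 5:C/G (Tv); 17:G/C (Tv); 38:A/C (Tv).
Of the 4 differences, 1 transition and 3 transversions, so Ti/Tv = 1/3 = 0.333.

0.333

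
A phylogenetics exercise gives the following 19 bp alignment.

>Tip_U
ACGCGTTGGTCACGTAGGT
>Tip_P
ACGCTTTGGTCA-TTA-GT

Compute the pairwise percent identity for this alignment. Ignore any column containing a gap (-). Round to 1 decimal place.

88.2%

Excluding the 2 gap columns leaves 17 comparable sites.
Differing sites — 5:G/T; 14:G/T.
15 of the 17 comparable sites match, so the percent identity is 15/17 × 100 = 88.2%.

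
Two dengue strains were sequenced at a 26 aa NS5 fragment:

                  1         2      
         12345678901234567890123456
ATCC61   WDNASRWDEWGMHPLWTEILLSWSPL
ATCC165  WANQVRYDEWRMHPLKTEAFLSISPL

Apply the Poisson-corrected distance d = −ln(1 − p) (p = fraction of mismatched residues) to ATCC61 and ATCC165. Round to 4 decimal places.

Differing sites — 2:D/A; 4:A/Q; 5:S/V; 7:W/Y; 11:G/R; 16:W/K; 19:I/A; 20:L/F; 23:W/I.
p = 9/26 = 0.346154.
d = −ln(1 − 0.346154) = −ln(0.653846) = 0.4249.

0.4249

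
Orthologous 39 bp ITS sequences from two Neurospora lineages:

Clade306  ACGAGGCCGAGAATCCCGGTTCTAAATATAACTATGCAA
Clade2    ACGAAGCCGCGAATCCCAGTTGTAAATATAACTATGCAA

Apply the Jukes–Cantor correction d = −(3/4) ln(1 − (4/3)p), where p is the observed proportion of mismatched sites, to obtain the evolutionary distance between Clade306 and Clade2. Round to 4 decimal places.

The sequences differ at positions 5 (G/A), 10 (A/C), 18 (G/A), 22 (C/G).
p = 4/39 = 0.102564.
d = −0.75 · ln(1 − (4/3)·0.102564) = −0.75 · ln(0.863248) = −0.75 · (-0.147053) = 0.1103.

0.1103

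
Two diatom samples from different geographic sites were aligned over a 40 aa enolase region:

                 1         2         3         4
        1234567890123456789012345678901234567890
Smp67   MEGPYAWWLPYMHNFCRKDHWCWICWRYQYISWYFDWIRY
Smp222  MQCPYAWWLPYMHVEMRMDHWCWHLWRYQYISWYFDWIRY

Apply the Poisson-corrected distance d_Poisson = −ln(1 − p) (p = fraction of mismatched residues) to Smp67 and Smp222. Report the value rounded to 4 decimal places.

Mismatches occur at site 2 (E↔Q), site 3 (G↔C), site 14 (N↔V), site 15 (F↔E), site 16 (C↔M), site 18 (K↔M), site 24 (I↔H), site 25 (C↔L).
p = 8/40 = 0.200000.
d = −ln(1 − 0.200000) = −ln(0.800000) = 0.2231.

0.2231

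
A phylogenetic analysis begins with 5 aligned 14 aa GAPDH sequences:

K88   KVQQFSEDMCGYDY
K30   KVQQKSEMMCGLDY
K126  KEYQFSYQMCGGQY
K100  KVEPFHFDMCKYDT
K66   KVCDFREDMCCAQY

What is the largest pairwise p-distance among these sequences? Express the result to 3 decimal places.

Pairwise Hamming distances:
  K88 vs K30: 3
  K88 vs K126: 6
  K88 vs K100: 6
  K88 vs K66: 6
  K30 vs K126: 7
  K30 vs K100: 9
  K30 vs K66: 8
  K126 vs K100: 10
  K126 vs K66: 8
  K100 vs K66: 8
The largest is 10 mismatches, between K126 and K100; p = 10/14 = 0.714.

0.714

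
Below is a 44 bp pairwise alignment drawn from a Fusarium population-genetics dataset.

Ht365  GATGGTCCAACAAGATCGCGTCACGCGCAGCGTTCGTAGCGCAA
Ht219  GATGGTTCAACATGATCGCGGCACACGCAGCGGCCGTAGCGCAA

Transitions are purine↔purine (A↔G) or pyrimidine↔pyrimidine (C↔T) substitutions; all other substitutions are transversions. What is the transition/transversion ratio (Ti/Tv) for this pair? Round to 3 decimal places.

1.000

Mismatches occur at site 7 (C↔T, transition), site 13 (A↔T, transversion), site 21 (T↔G, transversion), site 25 (G↔A, transition), site 33 (T↔G, transversion), site 34 (T↔C, transition).
Of the 6 differences, 3 transitions and 3 transversions, so Ti/Tv = 3/3 = 1.000.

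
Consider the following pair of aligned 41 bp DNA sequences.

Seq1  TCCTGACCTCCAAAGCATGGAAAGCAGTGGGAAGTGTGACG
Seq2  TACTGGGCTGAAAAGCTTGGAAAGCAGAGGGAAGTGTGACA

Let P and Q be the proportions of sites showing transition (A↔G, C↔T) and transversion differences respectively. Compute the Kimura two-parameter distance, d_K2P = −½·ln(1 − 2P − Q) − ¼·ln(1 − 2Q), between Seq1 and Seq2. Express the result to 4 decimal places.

The sequences differ at positions 2 (C/A, transversion), 6 (A/G, transition), 7 (C/G, transversion), 10 (C/G, transversion), 11 (C/A, transversion), 17 (A/T, transversion), 28 (T/A, transversion), 41 (G/A, transition).
Of the 8 differences, 2 transitions and 6 transversions over 41 sites: P = 2/41 = 0.048780, Q = 6/41 = 0.146341.
d = −0.5·ln(0.756099) − 0.25·ln(0.707318) = −0.5·(-0.279583) − 0.25·(-0.346275) = 0.2264.

0.2264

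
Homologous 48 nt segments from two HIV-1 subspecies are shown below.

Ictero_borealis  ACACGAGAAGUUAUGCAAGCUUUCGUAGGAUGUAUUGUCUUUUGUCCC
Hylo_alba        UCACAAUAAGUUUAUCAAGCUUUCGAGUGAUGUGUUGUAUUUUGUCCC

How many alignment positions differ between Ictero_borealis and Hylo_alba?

The sequences differ at positions 1 (A/U), 5 (G/A), 7 (G/U), 13 (A/U), 14 (U/A), 15 (G/U), 26 (U/A), 27 (A/G), 28 (G/U), 34 (A/G), 39 (C/A).
That gives 11 mismatches out of 48 aligned sites, so the Hamming distance is 11.

11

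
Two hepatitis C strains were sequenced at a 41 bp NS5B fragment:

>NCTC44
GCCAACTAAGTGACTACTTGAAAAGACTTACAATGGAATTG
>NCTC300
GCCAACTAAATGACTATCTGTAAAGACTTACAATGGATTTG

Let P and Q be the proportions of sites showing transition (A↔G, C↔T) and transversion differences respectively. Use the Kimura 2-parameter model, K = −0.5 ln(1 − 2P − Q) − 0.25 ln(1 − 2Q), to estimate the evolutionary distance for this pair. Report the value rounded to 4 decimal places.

0.1342

Mismatches occur at site 10 (G→A, transition), site 17 (C→T, transition), site 18 (T→C, transition), site 21 (A→T, transversion), site 38 (A→T, transversion).
Of the 5 differences, 3 transitions and 2 transversions over 41 sites: P = 3/41 = 0.073171, Q = 2/41 = 0.048780.
d = −0.5·ln(0.804878) − 0.25·ln(0.902440) = −0.5·(-0.217065) − 0.25·(-0.102653) = 0.1342.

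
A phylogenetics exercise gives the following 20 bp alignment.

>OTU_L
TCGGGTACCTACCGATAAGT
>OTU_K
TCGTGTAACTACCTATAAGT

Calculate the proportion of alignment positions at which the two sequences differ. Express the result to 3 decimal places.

0.150

Differing sites — 4:G/T; 8:C/A; 14:G/T.
There are 3 differences over 20 sites, so p = 3/20 = 0.150.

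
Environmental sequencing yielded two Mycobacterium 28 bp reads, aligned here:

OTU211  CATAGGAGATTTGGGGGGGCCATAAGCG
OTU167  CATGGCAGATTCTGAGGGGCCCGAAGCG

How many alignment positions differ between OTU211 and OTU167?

The sequences differ at positions 4 (A/G), 6 (G/C), 12 (T/C), 13 (G/T), 15 (G/A), 22 (A/C), 23 (T/G).
That gives 7 mismatches out of 28 aligned sites, so the Hamming distance is 7.

7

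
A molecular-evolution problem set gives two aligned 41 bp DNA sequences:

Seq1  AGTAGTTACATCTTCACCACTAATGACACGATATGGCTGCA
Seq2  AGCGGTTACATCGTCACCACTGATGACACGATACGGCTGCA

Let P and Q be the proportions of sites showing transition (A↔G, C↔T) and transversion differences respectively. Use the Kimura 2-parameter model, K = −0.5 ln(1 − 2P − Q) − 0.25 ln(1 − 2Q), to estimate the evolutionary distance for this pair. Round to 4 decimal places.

Differing sites — 3:T/C (Ti); 4:A/G (Ti); 13:T/G (Tv); 22:A/G (Ti); 34:T/C (Ti).
Of the 5 differences, 4 transitions and 1 transversion over 41 sites: P = 4/41 = 0.097561, Q = 1/41 = 0.024390.
d = −0.5·ln(0.780488) − 0.25·ln(0.951220) = −0.5·(-0.247836) − 0.25·(-0.050010) = 0.1364.

0.1364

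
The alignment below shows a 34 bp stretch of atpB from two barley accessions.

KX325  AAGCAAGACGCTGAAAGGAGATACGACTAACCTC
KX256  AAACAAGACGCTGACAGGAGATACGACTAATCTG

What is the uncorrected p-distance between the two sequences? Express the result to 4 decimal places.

Mismatches occur at site 3 (G/A), site 15 (A/C), site 31 (C/T), site 34 (C/G).
There are 4 differences over 34 sites, so p = 4/34 = 0.1176.

0.1176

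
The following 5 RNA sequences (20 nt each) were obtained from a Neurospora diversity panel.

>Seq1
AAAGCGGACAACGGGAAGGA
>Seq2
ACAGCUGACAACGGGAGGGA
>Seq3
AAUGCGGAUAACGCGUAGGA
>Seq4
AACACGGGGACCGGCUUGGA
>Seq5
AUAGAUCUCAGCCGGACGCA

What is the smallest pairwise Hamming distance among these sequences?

Pairwise Hamming distances:
  Seq1 vs Seq2: 3
  Seq1 vs Seq3: 4
  Seq1 vs Seq4: 8
  Seq1 vs Seq5: 9
  Seq2 vs Seq3: 7
  Seq2 vs Seq4: 10
  Seq2 vs Seq5: 8
  Seq3 vs Seq4: 8
  Seq3 vs Seq5: 13
  Seq4 vs Seq5: 14
The smallest is 3, between Seq1 and Seq2.

3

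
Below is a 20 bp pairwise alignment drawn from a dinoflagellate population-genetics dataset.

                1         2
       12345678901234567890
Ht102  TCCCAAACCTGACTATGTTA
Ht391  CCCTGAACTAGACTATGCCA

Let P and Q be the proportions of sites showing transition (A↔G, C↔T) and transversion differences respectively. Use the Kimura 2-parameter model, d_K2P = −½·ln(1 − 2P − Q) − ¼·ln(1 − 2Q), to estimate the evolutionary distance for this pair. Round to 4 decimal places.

0.5513

The sequences differ at positions 1 (T/C, transition), 4 (C/T, transition), 5 (A/G, transition), 9 (C/T, transition), 10 (T/A, transversion), 18 (T/C, transition), 19 (T/C, transition).
Of the 7 differences, 6 transitions and 1 transversion over 20 sites: P = 6/20 = 0.300000, Q = 1/20 = 0.050000.
d = −0.5·ln(0.350000) − 0.25·ln(0.900000) = −0.5·(-1.049822) − 0.25·(-0.105361) = 0.5513.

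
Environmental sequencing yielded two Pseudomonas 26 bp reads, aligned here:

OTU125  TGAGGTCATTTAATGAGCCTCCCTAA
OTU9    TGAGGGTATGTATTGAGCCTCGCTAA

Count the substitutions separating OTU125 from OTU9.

The sequences differ at positions 6 (T/G), 7 (C/T), 10 (T/G), 13 (A/T), 22 (C/G).
That gives 5 mismatches out of 26 aligned sites, so the Hamming distance is 5.

5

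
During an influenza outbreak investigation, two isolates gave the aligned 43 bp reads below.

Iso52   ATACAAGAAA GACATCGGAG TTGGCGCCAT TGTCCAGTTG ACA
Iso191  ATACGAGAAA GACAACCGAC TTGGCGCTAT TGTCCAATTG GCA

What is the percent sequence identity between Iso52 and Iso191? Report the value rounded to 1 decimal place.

Differing sites — 5:A/G; 15:T/A; 17:G/C; 20:G/C; 28:C/T; 37:G/A; 41:A/G.
36 of the 43 sites match, so the percent identity is 36/43 × 100 = 83.7%.

83.7%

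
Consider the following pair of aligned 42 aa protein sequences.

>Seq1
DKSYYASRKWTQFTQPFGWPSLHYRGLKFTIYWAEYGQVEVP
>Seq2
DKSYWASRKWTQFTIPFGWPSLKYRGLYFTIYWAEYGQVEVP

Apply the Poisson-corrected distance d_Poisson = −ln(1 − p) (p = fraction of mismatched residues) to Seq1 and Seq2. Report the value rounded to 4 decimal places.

0.1001

Differing sites — 5:Y/W; 15:Q/I; 23:H/K; 28:K/Y.
p = 4/42 = 0.095238.
d = −ln(1 − 0.095238) = −ln(0.904762) = 0.1001.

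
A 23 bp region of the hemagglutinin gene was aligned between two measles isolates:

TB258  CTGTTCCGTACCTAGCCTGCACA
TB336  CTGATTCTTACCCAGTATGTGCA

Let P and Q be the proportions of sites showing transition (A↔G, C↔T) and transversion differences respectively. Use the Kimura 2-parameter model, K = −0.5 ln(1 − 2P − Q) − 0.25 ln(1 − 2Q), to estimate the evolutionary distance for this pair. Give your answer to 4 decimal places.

0.4920

Mismatches occur at site 4 (T→A, transversion), site 6 (C→T, transition), site 8 (G→T, transversion), site 13 (T→C, transition), site 16 (C→T, transition), site 17 (C→A, transversion), site 20 (C→T, transition), site 21 (A→G, transition).
Of the 8 differences, 5 transitions and 3 transversions over 23 sites: P = 5/23 = 0.217391, Q = 3/23 = 0.130435.
d = −0.5·ln(0.434783) − 0.25·ln(0.739130) = −0.5·(-0.832908) − 0.25·(-0.302281) = 0.4920.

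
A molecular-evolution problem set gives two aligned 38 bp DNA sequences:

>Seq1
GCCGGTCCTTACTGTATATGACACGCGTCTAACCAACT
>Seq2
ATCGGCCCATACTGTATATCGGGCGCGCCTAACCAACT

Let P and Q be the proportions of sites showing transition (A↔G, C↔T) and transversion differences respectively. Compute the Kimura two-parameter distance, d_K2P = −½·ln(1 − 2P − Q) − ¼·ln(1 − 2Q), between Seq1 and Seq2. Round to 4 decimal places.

Mismatches occur at site 1 (G→A, transition), site 2 (C→T, transition), site 6 (T→C, transition), site 9 (T→A, transversion), site 20 (G→C, transversion), site 21 (A→G, transition), site 22 (C→G, transversion), site 23 (A→G, transition), site 28 (T→C, transition).
Of the 9 differences, 6 transitions and 3 transversions over 38 sites: P = 6/38 = 0.157895, Q = 3/38 = 0.078947.
d = −0.5·ln(0.605263) − 0.25·ln(0.842106) = −0.5·(-0.502092) − 0.25·(-0.171849) = 0.2940.

0.2940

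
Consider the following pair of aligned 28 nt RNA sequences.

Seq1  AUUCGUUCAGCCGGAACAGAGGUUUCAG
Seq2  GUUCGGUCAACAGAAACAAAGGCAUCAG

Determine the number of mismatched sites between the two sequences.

8

Differing sites — 1:A/G; 6:U/G; 10:G/A; 12:C/A; 14:G/A; 19:G/A; 23:U/C; 24:U/A.
That gives 8 mismatches out of 28 aligned sites, so the Hamming distance is 8.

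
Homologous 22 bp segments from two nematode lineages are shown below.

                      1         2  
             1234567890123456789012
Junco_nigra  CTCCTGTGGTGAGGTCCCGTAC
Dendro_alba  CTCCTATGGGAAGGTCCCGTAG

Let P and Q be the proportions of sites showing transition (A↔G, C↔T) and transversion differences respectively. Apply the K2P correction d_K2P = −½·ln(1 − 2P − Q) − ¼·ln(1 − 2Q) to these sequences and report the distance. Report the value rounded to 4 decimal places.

Mismatches occur at site 6 (G↔A, transition), site 10 (T↔G, transversion), site 11 (G↔A, transition), site 22 (C↔G, transversion).
Of the 4 differences, 2 transitions and 2 transversions over 22 sites: P = 2/22 = 0.090909, Q = 2/22 = 0.090909.
d = −0.5·ln(0.727273) − 0.25·ln(0.818182) = −0.5·(-0.318453) − 0.25·(-0.200670) = 0.2094.

0.2094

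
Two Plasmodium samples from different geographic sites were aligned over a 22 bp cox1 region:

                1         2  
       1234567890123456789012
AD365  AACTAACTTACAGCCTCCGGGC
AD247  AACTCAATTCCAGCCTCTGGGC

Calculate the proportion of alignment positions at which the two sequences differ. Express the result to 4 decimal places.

0.1818

Mismatches occur at site 5 (A↔C), site 7 (C↔A), site 10 (A↔C), site 18 (C↔T).
There are 4 differences over 22 sites, so p = 4/22 = 0.1818.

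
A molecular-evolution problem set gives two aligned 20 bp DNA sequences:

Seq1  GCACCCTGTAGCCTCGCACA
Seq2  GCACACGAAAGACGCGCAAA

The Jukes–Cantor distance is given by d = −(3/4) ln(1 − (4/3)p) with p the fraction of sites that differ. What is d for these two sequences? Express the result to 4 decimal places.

0.4715

The sequences differ at positions 5 (C/A), 7 (T/G), 8 (G/A), 9 (T/A), 12 (C/A), 14 (T/G), 19 (C/A).
p = 7/20 = 0.350000.
d = −0.75 · ln(1 − (4/3)·0.350000) = −0.75 · ln(0.533333) = −0.75 · (-0.628609) = 0.4715.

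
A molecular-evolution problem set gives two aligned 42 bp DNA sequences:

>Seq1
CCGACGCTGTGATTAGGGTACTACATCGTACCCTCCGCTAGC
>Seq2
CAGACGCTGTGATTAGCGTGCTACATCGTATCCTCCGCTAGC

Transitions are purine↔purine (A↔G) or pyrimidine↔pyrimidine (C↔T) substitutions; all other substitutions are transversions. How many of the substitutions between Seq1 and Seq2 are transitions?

2

Mismatches occur at site 2 (C/A, transversion), site 17 (G/C, transversion), site 20 (A/G, transition), site 31 (C/T, transition).
Of the 4 differences, 2 transitions and 2 transversions, so the answer is 2.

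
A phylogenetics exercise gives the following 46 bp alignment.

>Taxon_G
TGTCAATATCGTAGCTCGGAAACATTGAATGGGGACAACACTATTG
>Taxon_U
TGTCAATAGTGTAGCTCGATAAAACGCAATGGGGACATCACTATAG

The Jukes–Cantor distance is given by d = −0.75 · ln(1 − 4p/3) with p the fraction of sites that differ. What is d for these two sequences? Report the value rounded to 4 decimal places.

The sequences differ at positions 9 (T/G), 10 (C/T), 19 (G/A), 20 (A/T), 23 (C/A), 25 (T/C), 26 (T/G), 27 (G/C), 38 (A/T), 45 (T/A).
p = 10/46 = 0.217391.
d = −0.75 · ln(1 − (4/3)·0.217391) = −0.75 · ln(0.710145) = −0.75 · (-0.342286) = 0.2567.

0.2567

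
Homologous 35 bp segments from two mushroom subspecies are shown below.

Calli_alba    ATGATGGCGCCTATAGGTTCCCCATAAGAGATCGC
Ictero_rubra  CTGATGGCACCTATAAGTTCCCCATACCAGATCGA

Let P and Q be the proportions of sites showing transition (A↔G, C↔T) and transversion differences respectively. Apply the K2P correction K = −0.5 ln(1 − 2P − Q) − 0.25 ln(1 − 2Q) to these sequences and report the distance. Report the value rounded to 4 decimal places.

0.1946

Mismatches occur at site 1 (A→C, transversion), site 9 (G→A, transition), site 16 (G→A, transition), site 27 (A→C, transversion), site 28 (G→C, transversion), site 35 (C→A, transversion).
Of the 6 differences, 2 transitions and 4 transversions over 35 sites: P = 2/35 = 0.057143, Q = 4/35 = 0.114286.
d = −0.5·ln(0.771428) − 0.25·ln(0.771428) = −0.5·(-0.259512) − 0.25·(-0.259512) = 0.1946.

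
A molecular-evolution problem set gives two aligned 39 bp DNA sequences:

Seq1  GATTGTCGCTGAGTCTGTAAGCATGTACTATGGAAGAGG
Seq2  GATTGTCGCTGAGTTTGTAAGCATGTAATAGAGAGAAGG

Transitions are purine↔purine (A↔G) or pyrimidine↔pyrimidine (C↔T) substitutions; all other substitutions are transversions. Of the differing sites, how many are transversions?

2

The sequences differ at positions 15 (C/T, transition), 28 (C/A, transversion), 31 (T/G, transversion), 32 (G/A, transition), 35 (A/G, transition), 36 (G/A, transition).
Of the 6 differences, 4 transitions and 2 transversions, so the answer is 2.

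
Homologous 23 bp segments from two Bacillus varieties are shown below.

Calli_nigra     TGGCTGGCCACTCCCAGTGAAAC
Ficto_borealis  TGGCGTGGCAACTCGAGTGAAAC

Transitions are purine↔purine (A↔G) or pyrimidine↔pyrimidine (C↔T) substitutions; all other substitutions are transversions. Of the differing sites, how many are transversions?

5

Differing sites — 5:T/G (Tv); 6:G/T (Tv); 8:C/G (Tv); 11:C/A (Tv); 12:T/C (Ti); 13:C/T (Ti); 15:C/G (Tv).
Of the 7 differences, 2 transitions and 5 transversions, so the answer is 5.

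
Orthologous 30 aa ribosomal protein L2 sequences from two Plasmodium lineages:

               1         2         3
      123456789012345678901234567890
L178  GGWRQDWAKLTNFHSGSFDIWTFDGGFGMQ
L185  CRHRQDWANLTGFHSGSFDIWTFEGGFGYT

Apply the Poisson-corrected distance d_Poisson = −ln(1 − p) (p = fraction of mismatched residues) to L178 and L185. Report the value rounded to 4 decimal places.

Differing sites — 1:G/C; 2:G/R; 3:W/H; 9:K/N; 12:N/G; 24:D/E; 29:M/Y; 30:Q/T.
p = 8/30 = 0.266667.
d = −ln(1 − 0.266667) = −ln(0.733333) = 0.3102.

0.3102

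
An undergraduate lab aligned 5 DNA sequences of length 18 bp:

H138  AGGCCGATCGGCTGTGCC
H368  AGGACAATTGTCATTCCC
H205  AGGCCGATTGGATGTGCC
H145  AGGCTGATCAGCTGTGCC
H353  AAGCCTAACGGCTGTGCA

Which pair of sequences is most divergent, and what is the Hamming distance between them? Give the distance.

Pairwise Hamming distances:
  H138 vs H368: 7
  H138 vs H205: 2
  H138 vs H145: 2
  H138 vs H353: 4
  H368 vs H205: 7
  H368 vs H145: 9
  H368 vs H353: 10
  H205 vs H145: 4
  H205 vs H353: 6
  H145 vs H353: 6
The largest is 10, between H368 and H353.

10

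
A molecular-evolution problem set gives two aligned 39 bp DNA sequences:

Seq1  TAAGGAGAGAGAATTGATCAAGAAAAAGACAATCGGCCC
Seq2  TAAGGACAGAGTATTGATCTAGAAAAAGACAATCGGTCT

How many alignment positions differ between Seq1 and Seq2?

Mismatches occur at site 7 (G/C), site 12 (A/T), site 20 (A/T), site 37 (C/T), site 39 (C/T).
That gives 5 mismatches out of 39 aligned sites, so the Hamming distance is 5.

5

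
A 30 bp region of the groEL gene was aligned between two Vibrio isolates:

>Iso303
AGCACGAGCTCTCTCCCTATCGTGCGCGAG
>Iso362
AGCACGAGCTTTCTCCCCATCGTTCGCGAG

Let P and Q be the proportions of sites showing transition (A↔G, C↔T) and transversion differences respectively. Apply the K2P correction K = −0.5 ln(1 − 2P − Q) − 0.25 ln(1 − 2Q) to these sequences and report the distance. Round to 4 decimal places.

Differing sites — 11:C/T (Ti); 18:T/C (Ti); 24:G/T (Tv).
Of the 3 differences, 2 transitions and 1 transversion over 30 sites: P = 2/30 = 0.066667, Q = 1/30 = 0.033333.
d = −0.5·ln(0.833333) − 0.25·ln(0.933334) = −0.5·(-0.182322) − 0.25·(-0.068992) = 0.1084.

0.1084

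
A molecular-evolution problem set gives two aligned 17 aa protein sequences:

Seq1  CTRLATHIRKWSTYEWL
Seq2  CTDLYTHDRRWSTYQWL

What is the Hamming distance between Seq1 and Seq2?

Mismatches occur at site 3 (R↔D), site 5 (A↔Y), site 8 (I↔D), site 10 (K↔R), site 15 (E↔Q).
That gives 5 mismatches out of 17 aligned sites, so the Hamming distance is 5.

5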